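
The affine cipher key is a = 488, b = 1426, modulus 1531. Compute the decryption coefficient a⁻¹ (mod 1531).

1371

Run Euclid on (1531, 488):
1531 = 3·488 + 67
488 = 7·67 + 19
67 = 3·19 + 10
19 = 1·10 + 9
10 = 1·9 + 1
9 = 9·1 + 0
The gcd is 1. Working backward:
1 = 10 − 9
1 = −19 + 2·10
1 = 2·67 − 7·19
1 = −7·488 + 51·67
1 = 51·1531 − 160·488
Hence 488⁻¹ ≡ -160 ≡ 1371 (mod 1531).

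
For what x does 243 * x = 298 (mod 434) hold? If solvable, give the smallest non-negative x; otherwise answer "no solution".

First find gcd(243, 434):
434 = 1×243 + 191
243 = 1×191 + 52
191 = 3×52 + 35
52 = 1×35 + 17
35 = 2×17 + 1
17 = 17×1 + 0
gcd = 1, so a unique solution mod 434 exists.
Back-substitute for the Bézout coefficients:
1 = 35 − 2·17
1 = −2·52 + 3·35
1 = 3·191 − 11·52
1 = −11·243 + 14·191
1 = 14·434 − 25·243
So 243·(-25) ≡ 1 (mod 434), giving 243⁻¹ ≡ 409.
x ≡ 243⁻¹·298 ≡ 409·298 ≡ 362 (mod 434).

362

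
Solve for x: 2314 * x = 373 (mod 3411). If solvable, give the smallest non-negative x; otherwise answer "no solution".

2596

First find gcd(2314, 3411):
3411 = 1·2314 + 1097
2314 = 2·1097 + 120
1097 = 9·120 + 17
120 = 7·17 + 1
17 = 17·1 + 0
gcd = 1, so a unique solution mod 3411 exists.
Back-substitute for the Bézout coefficients:
1 = 120 − 7·17
1 = −7·1097 + 64·120
1 = 64·2314 − 135·1097
1 = −135·3411 + 199·2314
So 2314·(199) ≡ 1 (mod 3411), giving 2314⁻¹ ≡ 199.
x ≡ 2314⁻¹·373 ≡ 199·373 ≡ 2596 (mod 3411).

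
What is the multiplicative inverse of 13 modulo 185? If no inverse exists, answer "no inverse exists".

Extended Euclidean algorithm:
185 = 14*13 + 3
13 = 4*3 + 1
3 = 3*1 + 0
gcd = 1, so the inverse exists. Back-substitute:
1 = 13 − 4·3
1 = −4·185 + 57·13
So 13·57 ≡ 1 (mod 185).

57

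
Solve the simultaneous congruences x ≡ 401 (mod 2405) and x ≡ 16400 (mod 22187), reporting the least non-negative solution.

18165366

Write x = 401 + 2405·k. Then 2405·k ≡ 16400 − 401 ≡ 15999 (mod 22187).
Need 2405⁻¹ mod 22187. Extended Euclid on (22187, 2405):
22187 = 9*2405 + 542
2405 = 4*542 + 237
542 = 2*237 + 68
237 = 3*68 + 33
68 = 2*33 + 2
33 = 16*2 + 1
2 = 2*1 + 0
Back-substitute:
1 = 33 − 16·2
1 = −16·68 + 33·33
1 = 33·237 − 115·68
1 = −115·542 + 263·237
1 = 263·2405 − 1167·542
1 = −1167·22187 + 10766·2405
2405⁻¹ ≡ 10766 (mod 22187), so k ≡ 10766·15999 ≡ 7553 (mod 22187).
x = 401 + 2405·7553 = 18165366.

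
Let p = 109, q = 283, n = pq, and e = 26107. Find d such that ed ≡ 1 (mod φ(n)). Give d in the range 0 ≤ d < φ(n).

φ(n) = (p−1)(q−1) = 108·282 = 30456.
Need d with 26107·d ≡ 1 (mod 30456). Apply the extended Euclidean algorithm:
30456 = 1*26107 + 4349
26107 = 6*4349 + 13
4349 = 334*13 + 7
13 = 1*7 + 6
7 = 1*6 + 1
6 = 6*1 + 0
Back-substitute:
1 = 7 − 6
1 = −13 + 2·7
1 = 2·4349 − 669·13
1 = −669·26107 + 4016·4349
1 = 4016·30456 − 4685·26107
So 26107·(-4685) ≡ 1 (mod 30456), hence d ≡ -4685 ≡ 25771 (mod 30456).

25771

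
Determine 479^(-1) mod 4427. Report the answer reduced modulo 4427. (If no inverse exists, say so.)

Extended Euclidean algorithm:
4427 = 9*479 + 116
479 = 4*116 + 15
116 = 7*15 + 11
15 = 1*11 + 4
11 = 2*4 + 3
4 = 1*3 + 1
3 = 3*1 + 0
gcd = 1, so the inverse exists. Back-substitute:
1 = 4 − 3
1 = −11 + 3·4
1 = 3·15 − 4·11
1 = −4·116 + 31·15
1 = 31·479 − 128·116
1 = −128·4427 + 1183·479
So 479·1183 ≡ 1 (mod 4427).

1183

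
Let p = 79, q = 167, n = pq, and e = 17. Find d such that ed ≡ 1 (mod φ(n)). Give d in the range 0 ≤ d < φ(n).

2285

φ(n) = (p−1)(q−1) = 78·166 = 12948.
Need d with 17·d ≡ 1 (mod 12948). Apply the extended Euclidean algorithm:
12948 = 761·17 + 11
17 = 1·11 + 6
11 = 1·6 + 5
6 = 1·5 + 1
5 = 5·1 + 0
Back-substitute:
1 = 6 − 5
1 = −11 + 2·6
1 = 2·17 − 3·11
1 = −3·12948 + 2285·17
So 17·2285 ≡ 1 (mod 12948), hence d = 2285.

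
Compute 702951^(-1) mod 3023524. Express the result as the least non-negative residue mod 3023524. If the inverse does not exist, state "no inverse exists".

2091147

Run Euclid on (3023524, 702951):
3023524 = 4·702951 + 211720
702951 = 3·211720 + 67791
211720 = 3·67791 + 8347
67791 = 8·8347 + 1015
8347 = 8·1015 + 227
1015 = 4·227 + 107
227 = 2·107 + 13
107 = 8·13 + 3
13 = 4·3 + 1
3 = 3·1 + 0
The gcd is 1. Working backward:
1 = 13 − 4·3
1 = −4·107 + 33·13
1 = 33·227 − 70·107
1 = −70·1015 + 313·227
1 = 313·8347 − 2574·1015
1 = −2574·67791 + 20905·8347
1 = 20905·211720 − 65289·67791
1 = −65289·702951 + 216772·211720
1 = 216772·3023524 − 932377·702951
Thus 702951·(-932377) ≡ 1 (mod 3023524); reducing, -932377 mod 3023524 = 2091147.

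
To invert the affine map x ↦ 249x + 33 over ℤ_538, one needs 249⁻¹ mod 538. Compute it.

121

Apply the Euclidean algorithm to 538 and 249:
538 = 2*249 + 40
249 = 6*40 + 9
40 = 4*9 + 4
9 = 2*4 + 1
4 = 4*1 + 0
The gcd is 1. Working backward:
1 = 9 − 2·4
1 = −2·40 + 9·9
1 = 9·249 − 56·40
1 = −56·538 + 121·249
So 249·121 ≡ 1 (mod 538).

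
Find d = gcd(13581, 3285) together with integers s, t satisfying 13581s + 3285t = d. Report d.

Apply Euclid's algorithm to 13581 and 3285:
13581 = 4·3285 + 441
3285 = 7·441 + 198
441 = 2·198 + 45
198 = 4·45 + 18
45 = 2·18 + 9
18 = 2·9 + 0
gcd(13581, 3285) = 9.
Working backward:
9 = 45 − 2·18
9 = −2·198 + 9·45
9 = 9·441 − 20·198
9 = −20·3285 + 149·441
9 = 149·13581 − 616·3285
So 9 = (149)·13581 + (-616)·3285.

9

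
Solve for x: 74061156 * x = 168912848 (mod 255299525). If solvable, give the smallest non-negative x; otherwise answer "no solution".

321483

First find gcd(74061156, 255299525):
255299525 = 3×74061156 + 33116057
74061156 = 2×33116057 + 7829042
33116057 = 4×7829042 + 1799889
7829042 = 4×1799889 + 629486
1799889 = 2×629486 + 540917
629486 = 1×540917 + 88569
540917 = 6×88569 + 9503
88569 = 9×9503 + 3042
9503 = 3×3042 + 377
3042 = 8×377 + 26
377 = 14×26 + 13
26 = 2×13 + 0
gcd = 13 and 13 | 168912848, so solutions exist. Divide through by 13: 5697012x ≡ 12993296 (mod 19638425).
Now find 5697012⁻¹ mod 19638425:
19638425 = 3×5697012 + 2547389
5697012 = 2×2547389 + 602234
2547389 = 4×602234 + 138453
602234 = 4×138453 + 48422
138453 = 2×48422 + 41609
48422 = 1×41609 + 6813
41609 = 6×6813 + 731
6813 = 9×731 + 234
731 = 3×234 + 29
234 = 8×29 + 2
29 = 14×2 + 1
2 = 2×1 + 0
Back-substitute:
1 = 29 − 14·2
1 = −14·234 + 113·29
1 = 113·731 − 353·234
1 = −353·6813 + 3290·731
1 = 3290·41609 − 20093·6813
1 = −20093·48422 + 23383·41609
1 = 23383·138453 − 66859·48422
1 = −66859·602234 + 290819·138453
1 = 290819·2547389 − 1230135·602234
1 = −1230135·5697012 + 2751089·2547389
1 = 2751089·19638425 − 9483402·5697012
So 5697012·(-9483402) ≡ 1 (mod 19638425), i.e. 5697012⁻¹ ≡ 10155023.
Then x ≡ 10155023·12993296 ≡ 321483 (mod 19638425); the smallest non-negative solution is x = 321483.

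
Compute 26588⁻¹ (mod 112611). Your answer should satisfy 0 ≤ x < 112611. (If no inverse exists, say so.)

Apply the Euclidean algorithm to 112611 and 26588:
112611 = 4*26588 + 6259
26588 = 4*6259 + 1552
6259 = 4*1552 + 51
1552 = 30*51 + 22
51 = 2*22 + 7
22 = 3*7 + 1
7 = 7*1 + 0
Since gcd(26588, 112611) = 1, back-substitute to write 1 as a combination:
1 = 22 − 3·7
1 = −3·51 + 7·22
1 = 7·1552 − 213·51
1 = −213·6259 + 859·1552
1 = 859·26588 − 3649·6259
1 = −3649·112611 + 15455·26588
So 26588·15455 ≡ 1 (mod 112611).

15455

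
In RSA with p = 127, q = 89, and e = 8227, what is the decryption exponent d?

4267

φ(n) = (p−1)(q−1) = 126·88 = 11088.
Need d with 8227·d ≡ 1 (mod 11088). Apply the extended Euclidean algorithm:
11088 = 1×8227 + 2861
8227 = 2×2861 + 2505
2861 = 1×2505 + 356
2505 = 7×356 + 13
356 = 27×13 + 5
13 = 2×5 + 3
5 = 1×3 + 2
3 = 1×2 + 1
2 = 2×1 + 0
Back-substitute:
1 = 3 − 2
1 = −5 + 2·3
1 = 2·13 − 5·5
1 = −5·356 + 137·13
1 = 137·2505 − 964·356
1 = −964·2861 + 1101·2505
1 = 1101·8227 − 3166·2861
1 = −3166·11088 + 4267·8227
So 8227·4267 ≡ 1 (mod 11088), hence d = 4267.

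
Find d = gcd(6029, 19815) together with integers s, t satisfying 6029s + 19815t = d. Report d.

1

Repeated division:
19815 = 3·6029 + 1728
6029 = 3·1728 + 845
1728 = 2·845 + 38
845 = 22·38 + 9
38 = 4·9 + 2
9 = 4·2 + 1
2 = 2·1 + 0
gcd(6029, 19815) = 1.
Express as a combination:
1 = 9 − 4·2
1 = −4·38 + 17·9
1 = 17·845 − 378·38
1 = −378·1728 + 773·845
1 = 773·6029 − 2697·1728
1 = −2697·19815 + 8864·6029
So 1 = (-2697)·19815 + (8864)·6029.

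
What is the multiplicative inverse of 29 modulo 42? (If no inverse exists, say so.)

Extended Euclidean algorithm:
42 = 1*29 + 13
29 = 2*13 + 3
13 = 4*3 + 1
3 = 3*1 + 0
gcd = 1, so the inverse exists. Back-substitute:
1 = 13 − 4·3
1 = −4·29 + 9·13
1 = 9·42 − 13·29
Hence 29⁻¹ ≡ -13 ≡ 29 (mod 42).

29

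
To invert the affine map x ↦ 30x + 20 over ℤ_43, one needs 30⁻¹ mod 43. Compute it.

gcd(43, 30) by repeated division:
43 = 1×30 + 13
30 = 2×13 + 4
13 = 3×4 + 1
4 = 4×1 + 0
gcd = 1, so the inverse exists. Back-substitute:
1 = 13 − 3·4
1 = −3·30 + 7·13
1 = 7·43 − 10·30
Hence 30⁻¹ ≡ -10 ≡ 33 (mod 43).

33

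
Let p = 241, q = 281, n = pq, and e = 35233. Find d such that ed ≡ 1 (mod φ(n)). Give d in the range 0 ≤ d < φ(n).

38497

φ(n) = (p−1)(q−1) = 240·280 = 67200.
Need d with 35233·d ≡ 1 (mod 67200). Apply the extended Euclidean algorithm:
67200 = 1·35233 + 31967
35233 = 1·31967 + 3266
31967 = 9·3266 + 2573
3266 = 1·2573 + 693
2573 = 3·693 + 494
693 = 1·494 + 199
494 = 2·199 + 96
199 = 2·96 + 7
96 = 13·7 + 5
7 = 1·5 + 2
5 = 2·2 + 1
2 = 2·1 + 0
Back-substitute:
1 = 5 − 2·2
1 = −2·7 + 3·5
1 = 3·96 − 41·7
1 = −41·199 + 85·96
1 = 85·494 − 211·199
1 = −211·693 + 296·494
1 = 296·2573 − 1099·693
1 = −1099·3266 + 1395·2573
1 = 1395·31967 − 13654·3266
1 = −13654·35233 + 15049·31967
1 = 15049·67200 − 28703·35233
So 35233·(-28703) ≡ 1 (mod 67200), hence d ≡ -28703 ≡ 38497 (mod 67200).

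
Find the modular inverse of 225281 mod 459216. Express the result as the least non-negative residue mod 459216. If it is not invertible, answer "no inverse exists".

102785

Run Euclid on (459216, 225281):
459216 = 2·225281 + 8654
225281 = 26·8654 + 277
8654 = 31·277 + 67
277 = 4·67 + 9
67 = 7·9 + 4
9 = 2·4 + 1
4 = 4·1 + 0
Since gcd(225281, 459216) = 1, back-substitute to write 1 as a combination:
1 = 9 − 2·4
1 = −2·67 + 15·9
1 = 15·277 − 62·67
1 = −62·8654 + 1937·277
1 = 1937·225281 − 50424·8654
1 = −50424·459216 + 102785·225281
So 225281·102785 ≡ 1 (mod 459216).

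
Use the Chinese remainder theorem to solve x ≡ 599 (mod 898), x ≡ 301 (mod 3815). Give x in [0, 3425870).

Write x = 599 + 898·k. Then 898·k ≡ 301 − 599 ≡ 3517 (mod 3815).
Need 898⁻¹ mod 3815. Extended Euclid on (3815, 898):
3815 = 4*898 + 223
898 = 4*223 + 6
223 = 37*6 + 1
6 = 6*1 + 0
Back-substitute:
1 = 223 − 37·6
1 = −37·898 + 149·223
1 = 149·3815 − 633·898
898⁻¹ ≡ 3182 (mod 3815), so k ≡ 3182·3517 ≡ 1699 (mod 3815).
x = 599 + 898·1699 = 1526301.

1526301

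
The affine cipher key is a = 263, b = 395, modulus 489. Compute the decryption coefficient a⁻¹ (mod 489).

119

Run Euclid on (489, 263):
489 = 1*263 + 226
263 = 1*226 + 37
226 = 6*37 + 4
37 = 9*4 + 1
4 = 4*1 + 0
Since gcd(263, 489) = 1, back-substitute to write 1 as a combination:
1 = 37 − 9·4
1 = −9·226 + 55·37
1 = 55·263 − 64·226
1 = −64·489 + 119·263
So 263·119 ≡ 1 (mod 489).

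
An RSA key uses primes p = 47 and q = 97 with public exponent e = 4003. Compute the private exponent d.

φ(n) = (p−1)(q−1) = 46·96 = 4416.
Need d with 4003·d ≡ 1 (mod 4416). Apply the extended Euclidean algorithm:
4416 = 1·4003 + 413
4003 = 9·413 + 286
413 = 1·286 + 127
286 = 2·127 + 32
127 = 3·32 + 31
32 = 1·31 + 1
31 = 31·1 + 0
Back-substitute:
1 = 32 − 31
1 = −127 + 4·32
1 = 4·286 − 9·127
1 = −9·413 + 13·286
1 = 13·4003 − 126·413
1 = −126·4416 + 139·4003
So 4003·139 ≡ 1 (mod 4416), hence d = 139.

139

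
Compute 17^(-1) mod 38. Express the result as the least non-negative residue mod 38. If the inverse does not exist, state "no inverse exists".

Run Euclid on (38, 17):
38 = 2·17 + 4
17 = 4·4 + 1
4 = 4·1 + 0
Since gcd(17, 38) = 1, back-substitute to write 1 as a combination:
1 = 17 − 4·4
1 = −4·38 + 9·17
So 17·9 ≡ 1 (mod 38).

9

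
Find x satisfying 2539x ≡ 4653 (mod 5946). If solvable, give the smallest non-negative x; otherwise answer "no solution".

5079

First find gcd(2539, 5946):
5946 = 2*2539 + 868
2539 = 2*868 + 803
868 = 1*803 + 65
803 = 12*65 + 23
65 = 2*23 + 19
23 = 1*19 + 4
19 = 4*4 + 3
4 = 1*3 + 1
3 = 3*1 + 0
gcd = 1, so a unique solution mod 5946 exists.
Back-substitute for the Bézout coefficients:
1 = 4 − 3
1 = −19 + 5·4
1 = 5·23 − 6·19
1 = −6·65 + 17·23
1 = 17·803 − 210·65
1 = −210·868 + 227·803
1 = 227·2539 − 664·868
1 = −664·5946 + 1555·2539
So 2539·(1555) ≡ 1 (mod 5946), giving 2539⁻¹ ≡ 1555.
x ≡ 2539⁻¹·4653 ≡ 1555·4653 ≡ 5079 (mod 5946).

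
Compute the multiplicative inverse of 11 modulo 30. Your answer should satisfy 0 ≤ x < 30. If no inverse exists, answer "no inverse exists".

11

Run Euclid on (30, 11):
30 = 2*11 + 8
11 = 1*8 + 3
8 = 2*3 + 2
3 = 1*2 + 1
2 = 2*1 + 0
The gcd is 1. Working backward:
1 = 3 − 2
1 = −8 + 3·3
1 = 3·11 − 4·8
1 = −4·30 + 11·11
So 11·11 ≡ 1 (mod 30).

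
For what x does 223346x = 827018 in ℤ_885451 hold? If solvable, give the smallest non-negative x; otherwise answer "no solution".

First find gcd(223346, 885451):
885451 = 3·223346 + 215413
223346 = 1·215413 + 7933
215413 = 27·7933 + 1222
7933 = 6·1222 + 601
1222 = 2·601 + 20
601 = 30·20 + 1
20 = 20·1 + 0
gcd = 1, so a unique solution mod 885451 exists.
Back-substitute for the Bézout coefficients:
1 = 601 − 30·20
1 = −30·1222 + 61·601
1 = 61·7933 − 396·1222
1 = −396·215413 + 10753·7933
1 = 10753·223346 − 11149·215413
1 = −11149·885451 + 44200·223346
So 223346·(44200) ≡ 1 (mod 885451), giving 223346⁻¹ ≡ 44200.
x ≡ 223346⁻¹·827018 ≡ 44200·827018 ≡ 121967 (mod 885451).

121967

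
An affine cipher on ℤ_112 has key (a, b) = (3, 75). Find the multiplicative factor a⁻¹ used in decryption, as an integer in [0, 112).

75

Extended Euclidean algorithm:
112 = 37·3 + 1
3 = 3·1 + 0
The gcd is 1. Working backward:
1 = 112 − 37·3
So 3·(-37) ≡ 1 (mod 112), and -37 ≡ 75 (mod 112).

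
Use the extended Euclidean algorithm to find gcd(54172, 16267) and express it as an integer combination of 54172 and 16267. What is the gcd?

1

Repeated division:
54172 = 3×16267 + 5371
16267 = 3×5371 + 154
5371 = 34×154 + 135
154 = 1×135 + 19
135 = 7×19 + 2
19 = 9×2 + 1
2 = 2×1 + 0
gcd(54172, 16267) = 1.
Working backward:
1 = 19 − 9·2
1 = −9·135 + 64·19
1 = 64·154 − 73·135
1 = −73·5371 + 2546·154
1 = 2546·16267 − 7711·5371
1 = −7711·54172 + 25679·16267
So 1 = (-7711)·54172 + (25679)·16267.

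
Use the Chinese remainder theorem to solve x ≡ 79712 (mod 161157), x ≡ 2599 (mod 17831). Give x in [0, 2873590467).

2596802453

Write x = 79712 + 161157·k. Then 161157·k ≡ 2599 − 79712 ≡ 12042 (mod 17831).
Need 161157⁻¹ mod 17831. Extended Euclid on (17831, 678):
17831 = 26*678 + 203
678 = 3*203 + 69
203 = 2*69 + 65
69 = 1*65 + 4
65 = 16*4 + 1
4 = 4*1 + 0
Back-substitute:
1 = 65 − 16·4
1 = −16·69 + 17·65
1 = 17·203 − 50·69
1 = −50·678 + 167·203
1 = 167·17831 − 4392·678
161157⁻¹ ≡ 13439 (mod 17831), so k ≡ 13439·12042 ≡ 16113 (mod 17831).
x = 79712 + 161157·16113 = 2596802453.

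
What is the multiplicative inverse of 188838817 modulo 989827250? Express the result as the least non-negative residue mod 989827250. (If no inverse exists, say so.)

746446153

Apply the Euclidean algorithm to 989827250 and 188838817:
989827250 = 5*188838817 + 45633165
188838817 = 4*45633165 + 6306157
45633165 = 7*6306157 + 1490066
6306157 = 4*1490066 + 345893
1490066 = 4*345893 + 106494
345893 = 3*106494 + 26411
106494 = 4*26411 + 850
26411 = 31*850 + 61
850 = 13*61 + 57
61 = 1*57 + 4
57 = 14*4 + 1
4 = 4*1 + 0
gcd = 1, so the inverse exists. Back-substitute:
1 = 57 − 14·4
1 = −14·61 + 15·57
1 = 15·850 − 209·61
1 = −209·26411 + 6494·850
1 = 6494·106494 − 26185·26411
1 = −26185·345893 + 85049·106494
1 = 85049·1490066 − 366381·345893
1 = −366381·6306157 + 1550573·1490066
1 = 1550573·45633165 − 11220392·6306157
1 = −11220392·188838817 + 46432141·45633165
1 = 46432141·989827250 − 243381097·188838817
Thus 188838817·(-243381097) ≡ 1 (mod 989827250); reducing, -243381097 mod 989827250 = 746446153.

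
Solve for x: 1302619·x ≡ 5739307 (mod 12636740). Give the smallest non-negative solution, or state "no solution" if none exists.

First find gcd(1302619, 12636740):
12636740 = 9*1302619 + 913169
1302619 = 1*913169 + 389450
913169 = 2*389450 + 134269
389450 = 2*134269 + 120912
134269 = 1*120912 + 13357
120912 = 9*13357 + 699
13357 = 19*699 + 76
699 = 9*76 + 15
76 = 5*15 + 1
15 = 15*1 + 0
gcd = 1, so a unique solution mod 12636740 exists.
Back-substitute for the Bézout coefficients:
1 = 76 − 5·15
1 = −5·699 + 46·76
1 = 46·13357 − 879·699
1 = −879·120912 + 7957·13357
1 = 7957·134269 − 8836·120912
1 = −8836·389450 + 25629·134269
1 = 25629·913169 − 60094·389450
1 = −60094·1302619 + 85723·913169
1 = 85723·12636740 − 831601·1302619
So 1302619·(-831601) ≡ 1 (mod 12636740), giving 1302619⁻¹ ≡ 11805139.
x ≡ 1302619⁻¹·5739307 ≡ 11805139·5739307 ≡ 7437053 (mod 12636740).

7437053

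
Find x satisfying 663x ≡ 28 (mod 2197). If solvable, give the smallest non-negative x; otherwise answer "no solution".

gcd(663, 2197):
2197 = 3×663 + 208
663 = 3×208 + 39
208 = 5×39 + 13
39 = 3×13 + 0
gcd = 13, but 13 ∤ 28, so the congruence has no solution.

no solution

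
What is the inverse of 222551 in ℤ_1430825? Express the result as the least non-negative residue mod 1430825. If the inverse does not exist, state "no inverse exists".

346026

Run Euclid on (1430825, 222551):
1430825 = 6×222551 + 95519
222551 = 2×95519 + 31513
95519 = 3×31513 + 980
31513 = 32×980 + 153
980 = 6×153 + 62
153 = 2×62 + 29
62 = 2×29 + 4
29 = 7×4 + 1
4 = 4×1 + 0
Since gcd(222551, 1430825) = 1, back-substitute to write 1 as a combination:
1 = 29 − 7·4
1 = −7·62 + 15·29
1 = 15·153 − 37·62
1 = −37·980 + 237·153
1 = 237·31513 − 7621·980
1 = −7621·95519 + 23100·31513
1 = 23100·222551 − 53821·95519
1 = −53821·1430825 + 346026·222551
So 222551·346026 ≡ 1 (mod 1430825).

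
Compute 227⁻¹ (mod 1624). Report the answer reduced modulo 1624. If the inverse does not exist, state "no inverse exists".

Apply the Euclidean algorithm to 1624 and 227:
1624 = 7×227 + 35
227 = 6×35 + 17
35 = 2×17 + 1
17 = 17×1 + 0
gcd = 1, so the inverse exists. Back-substitute:
1 = 35 − 2·17
1 = −2·227 + 13·35
1 = 13·1624 − 93·227
So 227·(-93) ≡ 1 (mod 1624), and -93 ≡ 1531 (mod 1624).

1531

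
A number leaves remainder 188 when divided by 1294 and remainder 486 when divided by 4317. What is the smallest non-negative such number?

665304

Write x = 188 + 1294·k. Then 1294·k ≡ 486 − 188 ≡ 298 (mod 4317).
Need 1294⁻¹ mod 4317. Extended Euclid on (4317, 1294):
4317 = 3×1294 + 435
1294 = 2×435 + 424
435 = 1×424 + 11
424 = 38×11 + 6
11 = 1×6 + 5
6 = 1×5 + 1
5 = 5×1 + 0
Back-substitute:
1 = 6 − 5
1 = −11 + 2·6
1 = 2·424 − 77·11
1 = −77·435 + 79·424
1 = 79·1294 − 235·435
1 = −235·4317 + 784·1294
1294⁻¹ ≡ 784 (mod 4317), so k ≡ 784·298 ≡ 514 (mod 4317).
x = 188 + 1294·514 = 665304.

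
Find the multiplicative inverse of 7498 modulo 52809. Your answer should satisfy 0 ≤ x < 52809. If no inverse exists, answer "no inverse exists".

16840

Extended Euclidean algorithm:
52809 = 7*7498 + 323
7498 = 23*323 + 69
323 = 4*69 + 47
69 = 1*47 + 22
47 = 2*22 + 3
22 = 7*3 + 1
3 = 3*1 + 0
gcd = 1, so the inverse exists. Back-substitute:
1 = 22 − 7·3
1 = −7·47 + 15·22
1 = 15·69 − 22·47
1 = −22·323 + 103·69
1 = 103·7498 − 2391·323
1 = −2391·52809 + 16840·7498
So 7498·16840 ≡ 1 (mod 52809).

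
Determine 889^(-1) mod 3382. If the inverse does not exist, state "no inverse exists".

2313

Extended Euclidean algorithm:
3382 = 3*889 + 715
889 = 1*715 + 174
715 = 4*174 + 19
174 = 9*19 + 3
19 = 6*3 + 1
3 = 3*1 + 0
gcd = 1, so the inverse exists. Back-substitute:
1 = 19 − 6·3
1 = −6·174 + 55·19
1 = 55·715 − 226·174
1 = −226·889 + 281·715
1 = 281·3382 − 1069·889
Thus 889·(-1069) ≡ 1 (mod 3382); reducing, -1069 mod 3382 = 2313.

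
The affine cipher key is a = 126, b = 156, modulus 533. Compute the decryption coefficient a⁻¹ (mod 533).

55

Run Euclid on (533, 126):
533 = 4×126 + 29
126 = 4×29 + 10
29 = 2×10 + 9
10 = 1×9 + 1
9 = 9×1 + 0
Since gcd(126, 533) = 1, back-substitute to write 1 as a combination:
1 = 10 − 9
1 = −29 + 3·10
1 = 3·126 − 13·29
1 = −13·533 + 55·126
So 126·55 ≡ 1 (mod 533).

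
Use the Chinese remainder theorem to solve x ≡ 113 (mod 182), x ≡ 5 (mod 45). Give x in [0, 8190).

6665

Write x = 113 + 182·k. Then 182·k ≡ 5 − 113 ≡ 27 (mod 45).
Need 182⁻¹ mod 45. Extended Euclid on (45, 2):
45 = 22*2 + 1
2 = 2*1 + 0
Back-substitute:
1 = 45 − 22·2
182⁻¹ ≡ 23 (mod 45), so k ≡ 23·27 ≡ 36 (mod 45).
x = 113 + 182·36 = 6665.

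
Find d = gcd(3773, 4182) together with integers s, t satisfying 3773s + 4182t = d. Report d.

Repeated division:
4182 = 1·3773 + 409
3773 = 9·409 + 92
409 = 4·92 + 41
92 = 2·41 + 10
41 = 4·10 + 1
10 = 10·1 + 0
gcd(3773, 4182) = 1.
Express as a combination:
1 = 41 − 4·10
1 = −4·92 + 9·41
1 = 9·409 − 40·92
1 = −40·3773 + 369·409
1 = 369·4182 − 409·3773
So 1 = (369)·4182 + (-409)·3773.

1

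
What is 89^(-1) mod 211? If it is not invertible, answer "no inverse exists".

147

Run Euclid on (211, 89):
211 = 2·89 + 33
89 = 2·33 + 23
33 = 1·23 + 10
23 = 2·10 + 3
10 = 3·3 + 1
3 = 3·1 + 0
gcd = 1, so the inverse exists. Back-substitute:
1 = 10 − 3·3
1 = −3·23 + 7·10
1 = 7·33 − 10·23
1 = −10·89 + 27·33
1 = 27·211 − 64·89
Hence 89⁻¹ ≡ -64 ≡ 147 (mod 211).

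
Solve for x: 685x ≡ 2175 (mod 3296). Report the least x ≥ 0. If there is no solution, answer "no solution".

3227

First find gcd(685, 3296):
3296 = 4*685 + 556
685 = 1*556 + 129
556 = 4*129 + 40
129 = 3*40 + 9
40 = 4*9 + 4
9 = 2*4 + 1
4 = 4*1 + 0
gcd = 1, so a unique solution mod 3296 exists.
Back-substitute for the Bézout coefficients:
1 = 9 − 2·4
1 = −2·40 + 9·9
1 = 9·129 − 29·40
1 = −29·556 + 125·129
1 = 125·685 − 154·556
1 = −154·3296 + 741·685
So 685·(741) ≡ 1 (mod 3296), giving 685⁻¹ ≡ 741.
x ≡ 685⁻¹·2175 ≡ 741·2175 ≡ 3227 (mod 3296).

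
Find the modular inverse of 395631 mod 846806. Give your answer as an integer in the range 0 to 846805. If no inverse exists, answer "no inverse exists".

641279

gcd(846806, 395631) by repeated division:
846806 = 2×395631 + 55544
395631 = 7×55544 + 6823
55544 = 8×6823 + 960
6823 = 7×960 + 103
960 = 9×103 + 33
103 = 3×33 + 4
33 = 8×4 + 1
4 = 4×1 + 0
Since gcd(395631, 846806) = 1, back-substitute to write 1 as a combination:
1 = 33 − 8·4
1 = −8·103 + 25·33
1 = 25·960 − 233·103
1 = −233·6823 + 1656·960
1 = 1656·55544 − 13481·6823
1 = −13481·395631 + 96023·55544
1 = 96023·846806 − 205527·395631
Hence 395631⁻¹ ≡ -205527 ≡ 641279 (mod 846806).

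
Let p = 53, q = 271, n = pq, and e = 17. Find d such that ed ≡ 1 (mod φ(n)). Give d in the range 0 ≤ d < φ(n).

7433

φ(n) = (p−1)(q−1) = 52·270 = 14040.
Need d with 17·d ≡ 1 (mod 14040). Apply the extended Euclidean algorithm:
14040 = 825*17 + 15
17 = 1*15 + 2
15 = 7*2 + 1
2 = 2*1 + 0
Back-substitute:
1 = 15 − 7·2
1 = −7·17 + 8·15
1 = 8·14040 − 6607·17
So 17·(-6607) ≡ 1 (mod 14040), hence d ≡ -6607 ≡ 7433 (mod 14040).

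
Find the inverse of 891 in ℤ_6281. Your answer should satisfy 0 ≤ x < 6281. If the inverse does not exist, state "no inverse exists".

Compute gcd(891, 6281):
6281 = 7×891 + 44
891 = 20×44 + 11
44 = 4×11 + 0
gcd(891, 6281) = 11 ≠ 1, so 891 has no multiplicative inverse modulo 6281.

no inverse exists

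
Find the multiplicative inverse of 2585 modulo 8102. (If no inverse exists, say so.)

2545

Apply the Euclidean algorithm to 8102 and 2585:
8102 = 3×2585 + 347
2585 = 7×347 + 156
347 = 2×156 + 35
156 = 4×35 + 16
35 = 2×16 + 3
16 = 5×3 + 1
3 = 3×1 + 0
The gcd is 1. Working backward:
1 = 16 − 5·3
1 = −5·35 + 11·16
1 = 11·156 − 49·35
1 = −49·347 + 109·156
1 = 109·2585 − 812·347
1 = −812·8102 + 2545·2585
So 2585·2545 ≡ 1 (mod 8102).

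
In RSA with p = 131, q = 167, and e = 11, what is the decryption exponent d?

φ(n) = (p−1)(q−1) = 130·166 = 21580.
Need d with 11·d ≡ 1 (mod 21580). Apply the extended Euclidean algorithm:
21580 = 1961·11 + 9
11 = 1·9 + 2
9 = 4·2 + 1
2 = 2·1 + 0
Back-substitute:
1 = 9 − 4·2
1 = −4·11 + 5·9
1 = 5·21580 − 9809·11
So 11·(-9809) ≡ 1 (mod 21580), hence d ≡ -9809 ≡ 11771 (mod 21580).

11771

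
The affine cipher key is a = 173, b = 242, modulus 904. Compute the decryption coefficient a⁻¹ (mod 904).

Extended Euclidean algorithm:
904 = 5·173 + 39
173 = 4·39 + 17
39 = 2·17 + 5
17 = 3·5 + 2
5 = 2·2 + 1
2 = 2·1 + 0
The gcd is 1. Working backward:
1 = 5 − 2·2
1 = −2·17 + 7·5
1 = 7·39 − 16·17
1 = −16·173 + 71·39
1 = 71·904 − 371·173
So 173·(-371) ≡ 1 (mod 904), and -371 ≡ 533 (mod 904).

533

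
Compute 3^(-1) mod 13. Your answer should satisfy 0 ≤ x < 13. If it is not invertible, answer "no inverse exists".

9

Apply the Euclidean algorithm to 13 and 3:
13 = 4*3 + 1
3 = 3*1 + 0
The gcd is 1. Working backward:
1 = 13 − 4·3
Thus 3·(-4) ≡ 1 (mod 13); reducing, -4 mod 13 = 9.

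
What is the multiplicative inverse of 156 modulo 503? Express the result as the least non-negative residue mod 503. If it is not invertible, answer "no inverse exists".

158

gcd(503, 156) by repeated division:
503 = 3*156 + 35
156 = 4*35 + 16
35 = 2*16 + 3
16 = 5*3 + 1
3 = 3*1 + 0
Since gcd(156, 503) = 1, back-substitute to write 1 as a combination:
1 = 16 − 5·3
1 = −5·35 + 11·16
1 = 11·156 − 49·35
1 = −49·503 + 158·156
So 156·158 ≡ 1 (mod 503).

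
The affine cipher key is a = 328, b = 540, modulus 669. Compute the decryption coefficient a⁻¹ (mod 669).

463

Apply the Euclidean algorithm to 669 and 328:
669 = 2·328 + 13
328 = 25·13 + 3
13 = 4·3 + 1
3 = 3·1 + 0
The gcd is 1. Working backward:
1 = 13 − 4·3
1 = −4·328 + 101·13
1 = 101·669 − 206·328
Thus 328·(-206) ≡ 1 (mod 669); reducing, -206 mod 669 = 463.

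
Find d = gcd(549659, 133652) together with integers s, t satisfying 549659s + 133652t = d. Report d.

1

Repeated division:
549659 = 4*133652 + 15051
133652 = 8*15051 + 13244
15051 = 1*13244 + 1807
13244 = 7*1807 + 595
1807 = 3*595 + 22
595 = 27*22 + 1
22 = 22*1 + 0
gcd(549659, 133652) = 1.
Back-substituting:
1 = 595 − 27·22
1 = −27·1807 + 82·595
1 = 82·13244 − 601·1807
1 = −601·15051 + 683·13244
1 = 683·133652 − 6065·15051
1 = −6065·549659 + 24943·133652
So 1 = (-6065)·549659 + (24943)·133652.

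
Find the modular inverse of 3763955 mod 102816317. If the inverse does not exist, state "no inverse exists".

Extended Euclidean algorithm:
102816317 = 27*3763955 + 1189532
3763955 = 3*1189532 + 195359
1189532 = 6*195359 + 17378
195359 = 11*17378 + 4201
17378 = 4*4201 + 574
4201 = 7*574 + 183
574 = 3*183 + 25
183 = 7*25 + 8
25 = 3*8 + 1
8 = 8*1 + 0
gcd = 1, so the inverse exists. Back-substitute:
1 = 25 − 3·8
1 = −3·183 + 22·25
1 = 22·574 − 69·183
1 = −69·4201 + 505·574
1 = 505·17378 − 2089·4201
1 = −2089·195359 + 23484·17378
1 = 23484·1189532 − 142993·195359
1 = −142993·3763955 + 452463·1189532
1 = 452463·102816317 − 12359494·3763955
Hence 3763955⁻¹ ≡ -12359494 ≡ 90456823 (mod 102816317).

90456823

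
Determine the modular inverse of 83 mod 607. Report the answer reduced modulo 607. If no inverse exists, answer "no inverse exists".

Apply the Euclidean algorithm to 607 and 83:
607 = 7·83 + 26
83 = 3·26 + 5
26 = 5·5 + 1
5 = 5·1 + 0
The gcd is 1. Working backward:
1 = 26 − 5·5
1 = −5·83 + 16·26
1 = 16·607 − 117·83
Thus 83·(-117) ≡ 1 (mod 607); reducing, -117 mod 607 = 490.

490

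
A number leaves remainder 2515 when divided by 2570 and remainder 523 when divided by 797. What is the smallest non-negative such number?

Write x = 2515 + 2570·k. Then 2570·k ≡ 523 − 2515 ≡ 399 (mod 797).
Need 2570⁻¹ mod 797. Extended Euclid on (797, 179):
797 = 4*179 + 81
179 = 2*81 + 17
81 = 4*17 + 13
17 = 1*13 + 4
13 = 3*4 + 1
4 = 4*1 + 0
Back-substitute:
1 = 13 − 3·4
1 = −3·17 + 4·13
1 = 4·81 − 19·17
1 = −19·179 + 42·81
1 = 42·797 − 187·179
2570⁻¹ ≡ 610 (mod 797), so k ≡ 610·399 ≡ 305 (mod 797).
x = 2515 + 2570·305 = 786365.

786365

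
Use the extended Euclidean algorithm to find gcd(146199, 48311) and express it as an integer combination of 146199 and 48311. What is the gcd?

Repeated division:
146199 = 3·48311 + 1266
48311 = 38·1266 + 203
1266 = 6·203 + 48
203 = 4·48 + 11
48 = 4·11 + 4
11 = 2·4 + 3
4 = 1·3 + 1
3 = 3·1 + 0
gcd(146199, 48311) = 1.
Working backward:
1 = 4 − 3
1 = −11 + 3·4
1 = 3·48 − 13·11
1 = −13·203 + 55·48
1 = 55·1266 − 343·203
1 = −343·48311 + 13089·1266
1 = 13089·146199 − 39610·48311
So 1 = (13089)·146199 + (-39610)·48311.

1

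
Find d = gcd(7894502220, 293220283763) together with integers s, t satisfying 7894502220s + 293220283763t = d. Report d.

11

Apply Euclid's algorithm to 293220283763 and 7894502220:
293220283763 = 37*7894502220 + 1123701623
7894502220 = 7*1123701623 + 28590859
1123701623 = 39*28590859 + 8658122
28590859 = 3*8658122 + 2616493
8658122 = 3*2616493 + 808643
2616493 = 3*808643 + 190564
808643 = 4*190564 + 46387
190564 = 4*46387 + 5016
46387 = 9*5016 + 1243
5016 = 4*1243 + 44
1243 = 28*44 + 11
44 = 4*11 + 0
gcd(7894502220, 293220283763) = 11.
Express as a combination:
11 = 1243 − 28·44
11 = −28·5016 + 113·1243
11 = 113·46387 − 1045·5016
11 = −1045·190564 + 4293·46387
11 = 4293·808643 − 18217·190564
11 = −18217·2616493 + 58944·808643
11 = 58944·8658122 − 195049·2616493
11 = −195049·28590859 + 644091·8658122
11 = 644091·1123701623 − 25314598·28590859
11 = −25314598·7894502220 + 177846277·1123701623
11 = 177846277·293220283763 − 6605626847·7894502220
So 11 = (177846277)·293220283763 + (-6605626847)·7894502220.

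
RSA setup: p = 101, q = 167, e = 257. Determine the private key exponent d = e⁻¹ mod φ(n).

10593

φ(n) = (p−1)(q−1) = 100·166 = 16600.
Need d with 257·d ≡ 1 (mod 16600). Apply the extended Euclidean algorithm:
16600 = 64×257 + 152
257 = 1×152 + 105
152 = 1×105 + 47
105 = 2×47 + 11
47 = 4×11 + 3
11 = 3×3 + 2
3 = 1×2 + 1
2 = 2×1 + 0
Back-substitute:
1 = 3 − 2
1 = −11 + 4·3
1 = 4·47 − 17·11
1 = −17·105 + 38·47
1 = 38·152 − 55·105
1 = −55·257 + 93·152
1 = 93·16600 − 6007·257
So 257·(-6007) ≡ 1 (mod 16600), hence d ≡ -6007 ≡ 10593 (mod 16600).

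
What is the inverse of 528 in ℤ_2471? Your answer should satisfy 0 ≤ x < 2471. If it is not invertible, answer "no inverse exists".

Run Euclid on (2471, 528):
2471 = 4·528 + 359
528 = 1·359 + 169
359 = 2·169 + 21
169 = 8·21 + 1
21 = 21·1 + 0
Since gcd(528, 2471) = 1, back-substitute to write 1 as a combination:
1 = 169 − 8·21
1 = −8·359 + 17·169
1 = 17·528 − 25·359
1 = −25·2471 + 117·528
So 528·117 ≡ 1 (mod 2471).

117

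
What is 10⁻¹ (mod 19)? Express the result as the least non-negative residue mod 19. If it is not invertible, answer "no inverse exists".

Apply the Euclidean algorithm to 19 and 10:
19 = 1*10 + 9
10 = 1*9 + 1
9 = 9*1 + 0
The gcd is 1. Working backward:
1 = 10 − 9
1 = −19 + 2·10
So 10·2 ≡ 1 (mod 19).

2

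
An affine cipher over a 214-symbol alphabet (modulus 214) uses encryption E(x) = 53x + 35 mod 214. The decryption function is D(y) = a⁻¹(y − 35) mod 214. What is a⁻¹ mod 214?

105

Extended Euclidean algorithm:
214 = 4·53 + 2
53 = 26·2 + 1
2 = 2·1 + 0
The gcd is 1. Working backward:
1 = 53 − 26·2
1 = −26·214 + 105·53
So 53·105 ≡ 1 (mod 214).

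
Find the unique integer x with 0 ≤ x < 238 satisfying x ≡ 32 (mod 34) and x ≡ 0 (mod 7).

Write x = 32 + 34·k. Then 34·k ≡ 0 − 32 ≡ 3 (mod 7).
Need 34⁻¹ mod 7. Extended Euclid on (7, 6):
7 = 1×6 + 1
6 = 6×1 + 0
Back-substitute:
1 = 7 − 6
34⁻¹ ≡ 6 (mod 7), so k ≡ 6·3 ≡ 4 (mod 7).
x = 32 + 34·4 = 168.

168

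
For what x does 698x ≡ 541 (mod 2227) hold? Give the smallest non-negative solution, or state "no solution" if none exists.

First find gcd(698, 2227):
2227 = 3·698 + 133
698 = 5·133 + 33
133 = 4·33 + 1
33 = 33·1 + 0
gcd = 1, so a unique solution mod 2227 exists.
Back-substitute for the Bézout coefficients:
1 = 133 − 4·33
1 = −4·698 + 21·133
1 = 21·2227 − 67·698
So 698·(-67) ≡ 1 (mod 2227), giving 698⁻¹ ≡ 2160.
x ≡ 698⁻¹·541 ≡ 2160·541 ≡ 1612 (mod 2227).

1612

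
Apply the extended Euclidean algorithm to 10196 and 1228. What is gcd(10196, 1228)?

4

Euclidean algorithm:
10196 = 8*1228 + 372
1228 = 3*372 + 112
372 = 3*112 + 36
112 = 3*36 + 4
36 = 9*4 + 0
gcd(10196, 1228) = 4.
Working backward:
4 = 112 − 3·36
4 = −3·372 + 10·112
4 = 10·1228 − 33·372
4 = −33·10196 + 274·1228
So 4 = (-33)·10196 + (274)·1228.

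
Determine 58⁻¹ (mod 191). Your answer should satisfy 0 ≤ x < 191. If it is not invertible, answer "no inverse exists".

56

Extended Euclidean algorithm:
191 = 3*58 + 17
58 = 3*17 + 7
17 = 2*7 + 3
7 = 2*3 + 1
3 = 3*1 + 0
gcd = 1, so the inverse exists. Back-substitute:
1 = 7 − 2·3
1 = −2·17 + 5·7
1 = 5·58 − 17·17
1 = −17·191 + 56·58
So 58·56 ≡ 1 (mod 191).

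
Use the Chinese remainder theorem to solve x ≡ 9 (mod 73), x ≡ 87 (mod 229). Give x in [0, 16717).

Write x = 9 + 73·k. Then 73·k ≡ 87 − 9 ≡ 78 (mod 229).
Need 73⁻¹ mod 229. Extended Euclid on (229, 73):
229 = 3·73 + 10
73 = 7·10 + 3
10 = 3·3 + 1
3 = 3·1 + 0
Back-substitute:
1 = 10 − 3·3
1 = −3·73 + 22·10
1 = 22·229 − 69·73
73⁻¹ ≡ 160 (mod 229), so k ≡ 160·78 ≡ 114 (mod 229).
x = 9 + 73·114 = 8331.

8331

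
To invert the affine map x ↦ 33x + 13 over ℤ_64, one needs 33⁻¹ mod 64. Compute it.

33

Extended Euclidean algorithm:
64 = 1·33 + 31
33 = 1·31 + 2
31 = 15·2 + 1
2 = 2·1 + 0
The gcd is 1. Working backward:
1 = 31 − 15·2
1 = −15·33 + 16·31
1 = 16·64 − 31·33
So 33·(-31) ≡ 1 (mod 64), and -31 ≡ 33 (mod 64).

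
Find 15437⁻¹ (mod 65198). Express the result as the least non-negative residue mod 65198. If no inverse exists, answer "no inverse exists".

gcd(65198, 15437) by repeated division:
65198 = 4·15437 + 3450
15437 = 4·3450 + 1637
3450 = 2·1637 + 176
1637 = 9·176 + 53
176 = 3·53 + 17
53 = 3·17 + 2
17 = 8·2 + 1
2 = 2·1 + 0
The gcd is 1. Working backward:
1 = 17 − 8·2
1 = −8·53 + 25·17
1 = 25·176 − 83·53
1 = −83·1637 + 772·176
1 = 772·3450 − 1627·1637
1 = −1627·15437 + 7280·3450
1 = 7280·65198 − 30747·15437
Thus 15437·(-30747) ≡ 1 (mod 65198); reducing, -30747 mod 65198 = 34451.

34451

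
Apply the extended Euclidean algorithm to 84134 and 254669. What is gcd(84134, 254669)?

Repeated division:
254669 = 3×84134 + 2267
84134 = 37×2267 + 255
2267 = 8×255 + 227
255 = 1×227 + 28
227 = 8×28 + 3
28 = 9×3 + 1
3 = 3×1 + 0
gcd(84134, 254669) = 1.
Express as a combination:
1 = 28 − 9·3
1 = −9·227 + 73·28
1 = 73·255 − 82·227
1 = −82·2267 + 729·255
1 = 729·84134 − 27055·2267
1 = −27055·254669 + 81894·84134
So 1 = (-27055)·254669 + (81894)·84134.

1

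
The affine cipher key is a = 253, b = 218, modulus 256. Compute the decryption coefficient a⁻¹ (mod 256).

Apply the Euclidean algorithm to 256 and 253:
256 = 1·253 + 3
253 = 84·3 + 1
3 = 3·1 + 0
Since gcd(253, 256) = 1, back-substitute to write 1 as a combination:
1 = 253 − 84·3
1 = −84·256 + 85·253
So 253·85 ≡ 1 (mod 256).

85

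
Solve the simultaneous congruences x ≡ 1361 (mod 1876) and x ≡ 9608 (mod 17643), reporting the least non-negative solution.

3873425

Write x = 1361 + 1876·k. Then 1876·k ≡ 9608 − 1361 ≡ 8247 (mod 17643).
Need 1876⁻¹ mod 17643. Extended Euclid on (17643, 1876):
17643 = 9·1876 + 759
1876 = 2·759 + 358
759 = 2·358 + 43
358 = 8·43 + 14
43 = 3·14 + 1
14 = 14·1 + 0
Back-substitute:
1 = 43 − 3·14
1 = −3·358 + 25·43
1 = 25·759 − 53·358
1 = −53·1876 + 131·759
1 = 131·17643 − 1232·1876
1876⁻¹ ≡ 16411 (mod 17643), so k ≡ 16411·8247 ≡ 2064 (mod 17643).
x = 1361 + 1876·2064 = 3873425.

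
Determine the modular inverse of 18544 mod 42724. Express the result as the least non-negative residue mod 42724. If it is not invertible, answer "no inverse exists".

Euclidean algorithm on 42724, 18544:
42724 = 2*18544 + 5636
18544 = 3*5636 + 1636
5636 = 3*1636 + 728
1636 = 2*728 + 180
728 = 4*180 + 8
180 = 22*8 + 4
8 = 2*4 + 0
Since gcd = 4 > 1, 18544 is not a unit mod 42724.

no inverse exists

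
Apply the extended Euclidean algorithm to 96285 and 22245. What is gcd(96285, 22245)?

15

Euclidean algorithm:
96285 = 4·22245 + 7305
22245 = 3·7305 + 330
7305 = 22·330 + 45
330 = 7·45 + 15
45 = 3·15 + 0
gcd(96285, 22245) = 15.
Back-substituting:
15 = 330 − 7·45
15 = −7·7305 + 155·330
15 = 155·22245 − 472·7305
15 = −472·96285 + 2043·22245
So 15 = (-472)·96285 + (2043)·22245.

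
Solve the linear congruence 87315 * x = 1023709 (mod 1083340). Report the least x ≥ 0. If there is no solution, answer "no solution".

gcd(87315, 1083340):
1083340 = 12×87315 + 35560
87315 = 2×35560 + 16195
35560 = 2×16195 + 3170
16195 = 5×3170 + 345
3170 = 9×345 + 65
345 = 5×65 + 20
65 = 3×20 + 5
20 = 4×5 + 0
gcd = 5, but 5 ∤ 1023709, so the congruence has no solution.

no solution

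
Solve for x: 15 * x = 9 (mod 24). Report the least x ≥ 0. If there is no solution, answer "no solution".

First find gcd(15, 24):
24 = 1*15 + 9
15 = 1*9 + 6
9 = 1*6 + 3
6 = 2*3 + 0
gcd = 3 and 3 | 9, so solutions exist. Divide through by 3: 5x ≡ 3 (mod 8).
Now find 5⁻¹ mod 8:
8 = 1×5 + 3
5 = 1×3 + 2
3 = 1×2 + 1
2 = 2×1 + 0
Back-substitute:
1 = 3 − 2
1 = −5 + 2·3
1 = 2·8 − 3·5
So 5·(-3) ≡ 1 (mod 8), i.e. 5⁻¹ ≡ 5.
Then x ≡ 5·3 ≡ 7 (mod 8); the smallest non-negative solution is x = 7.

7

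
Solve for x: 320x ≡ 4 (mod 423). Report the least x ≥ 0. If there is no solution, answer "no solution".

First find gcd(320, 423):
423 = 1×320 + 103
320 = 3×103 + 11
103 = 9×11 + 4
11 = 2×4 + 3
4 = 1×3 + 1
3 = 3×1 + 0
gcd = 1, so a unique solution mod 423 exists.
Back-substitute for the Bézout coefficients:
1 = 4 − 3
1 = −11 + 3·4
1 = 3·103 − 28·11
1 = −28·320 + 87·103
1 = 87·423 − 115·320
So 320·(-115) ≡ 1 (mod 423), giving 320⁻¹ ≡ 308.
x ≡ 320⁻¹·4 ≡ 308·4 ≡ 386 (mod 423).

386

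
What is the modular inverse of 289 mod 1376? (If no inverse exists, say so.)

Apply the Euclidean algorithm to 1376 and 289:
1376 = 4·289 + 220
289 = 1·220 + 69
220 = 3·69 + 13
69 = 5·13 + 4
13 = 3·4 + 1
4 = 4·1 + 0
gcd = 1, so the inverse exists. Back-substitute:
1 = 13 − 3·4
1 = −3·69 + 16·13
1 = 16·220 − 51·69
1 = −51·289 + 67·220
1 = 67·1376 − 319·289
Hence 289⁻¹ ≡ -319 ≡ 1057 (mod 1376).

1057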